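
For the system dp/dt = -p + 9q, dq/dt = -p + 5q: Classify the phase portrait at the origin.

unstable improper node

A = [[-1,9],[-1,5]]; det(A-λI) = λ^2 - 4λ + 4.
repeated λ = 2 with a single eigenvector.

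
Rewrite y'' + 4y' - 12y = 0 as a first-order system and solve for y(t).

Let x_1 = y, x_2 = y'. Then x_1' = x_2 and x_2' = 12x_1 - 4x_2.
A = [[0,1],[12,-4]]; det(A-λI) = λ^2 + 4λ - 12.
Eigenvalues λ = -6, 2 with eigenvectors (1,-6), (1,2).

y(t) = c_1e^(-6t) + c_2e^(2t)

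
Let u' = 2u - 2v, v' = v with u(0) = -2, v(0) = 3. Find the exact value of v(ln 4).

A = [[2,-2],[0,1]]; eigenvalues λ = 1, 2.
Eigenvectors: (-2,-1) for λ=1, (-1,0) for λ=2.
From the initial condition, c_1 = -3, c_2 = 8.
v(ln 4) = (-3)(4^1)(-1) + (8)(4^2)(0) = 12.

12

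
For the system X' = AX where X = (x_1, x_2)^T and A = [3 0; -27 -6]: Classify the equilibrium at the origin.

saddle

A = [[3,0],[-27,-6]]; det(A-λI) = λ^2 + 3λ - 18.
λ = 3, -6: opposite signs.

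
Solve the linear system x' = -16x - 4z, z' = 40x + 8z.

Coefficient matrix A = [[-16, -4], [40, 8]].
Characteristic polynomial det(A - λI) = λ^2 + 8λ + 32 = 0.
Eigenvalues λ = -4 ± 4i (complex conjugate pair).
For λ=-4+4i: an eigenvector is (-1,3) - i(0,-1) = (-1, 3 + i).
A real fundamental pair from Re and Im of e^((-4+4i)t)v: X_1 = e^(-4t)(cos(4t)·(-1,3) + sin(4t)·(0,-1)), X_2 = e^(-4t)(sin(4t)·(-1,3) - cos(4t)·(0,-1)).
General solution: c_1X_1 + c_2X_2.

x(t) = -c_1e^(-4t)cos(4t) - c_2e^(-4t)sin(4t), z(t) = -c_1e^(-4t)sin(4t) + 3c_1e^(-4t)cos(4t) + 3c_2e^(-4t)sin(4t) + c_2e^(-4t)cos(4t)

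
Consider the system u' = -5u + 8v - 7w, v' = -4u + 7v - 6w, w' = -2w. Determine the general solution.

u(t) = 2c_1e^(-t) + c_2e^(3t) + 3c_3e^(-2t), v(t) = c_1e^(-t) + c_2e^(3t) + 2c_3e^(-2t), w(t) = c_3e^(-2t)

Coefficient matrix A = [[-5, 8, -7], [-4, 7, -6], [0, 0, -2]].
det(A - λI) = 0 gives eigenvalues λ = -1, 3, -2.
For λ=-1: eigenvector (2,1,0).
For λ=3: eigenvector (1,1,0).
For λ=-2: eigenvector (3,2,1).
General solution: c_1e^(-t)(2,1,0) + c_2e^(3t)(1,1,0) + c_3e^(-2t)(3,2,1).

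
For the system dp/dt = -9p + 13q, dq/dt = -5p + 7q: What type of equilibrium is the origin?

stable spiral

A = [[-9,13],[-5,7]]; det(A-λI) = λ^2 + 2λ + 2.
λ = -1 ± i: negative real part.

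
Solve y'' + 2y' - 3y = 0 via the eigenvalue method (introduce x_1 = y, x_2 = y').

Let x_1 = y, x_2 = y'. Then x_1' = x_2 and x_2' = 3x_1 - 2x_2.
A = [[0,1],[3,-2]]; det(A-λI) = λ^2 + 2λ - 3.
Eigenvalues λ = 1, -3 with eigenvectors (1,1), (1,-3).

y(t) = c_1e^(t) + c_2e^(-3t)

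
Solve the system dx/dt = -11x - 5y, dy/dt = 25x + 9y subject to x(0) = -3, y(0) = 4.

Coefficient matrix A = [[-11, -5], [25, 9]].
Characteristic polynomial det(A - λI) = λ^2 + 2λ + 26 = 0.
Eigenvalues λ = -1 ± 5i (complex conjugate pair).
For λ=-1+5i: an eigenvector is (1,-2) - i(0,1) = (1, -2 - i).
A real fundamental pair from Re and Im of e^((-1+5i)t)v: X_1 = e^(-t)(cos(5t)·(1,-2) + sin(5t)·(0,1)), X_2 = e^(-t)(sin(5t)·(1,-2) - cos(5t)·(0,1)).
General solution: c_1X_1 + c_2X_2.
Applying x(0)=-3, y(0)=4 gives c_1=-3, c_2=2.

x(t) = 2e^(-t)sin(5t) - 3e^(-t)cos(5t), y(t) = -7e^(-t)sin(5t) + 4e^(-t)cos(5t)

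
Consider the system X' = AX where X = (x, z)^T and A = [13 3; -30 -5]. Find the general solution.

Coefficient matrix A = [[13, 3], [-30, -5]].
Characteristic polynomial det(A - λI) = λ^2 - 8λ + 25 = 0.
Eigenvalues λ = 4 ± 3i (complex conjugate pair).
For λ=4+3i: an eigenvector is (0,-1) - i(-1,3) = (0 + i, -1 - 3i).
A real fundamental pair from Re and Im of e^((4+3i)t)v: X_1 = e^(4t)(cos(3t)·(0,-1) + sin(3t)·(-1,3)), X_2 = e^(4t)(sin(3t)·(0,-1) - cos(3t)·(-1,3)).
General solution: c_1X_1 + c_2X_2.

x(t) = -c_1e^(4t)sin(3t) + c_2e^(4t)cos(3t), z(t) = 3c_1e^(4t)sin(3t) - c_1e^(4t)cos(3t) - c_2e^(4t)sin(3t) - 3c_2e^(4t)cos(3t)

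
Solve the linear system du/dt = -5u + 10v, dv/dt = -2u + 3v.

u(t) = 2c_1e^(-t)sin(2t) - c_1e^(-t)cos(2t) - c_2e^(-t)sin(2t) - 2c_2e^(-t)cos(2t), v(t) = c_1e^(-t)sin(2t) - c_2e^(-t)cos(2t)

Coefficient matrix A = [[-5, 10], [-2, 3]].
Characteristic polynomial det(A - λI) = λ^2 + 2λ + 5 = 0.
Eigenvalues λ = -1 ± 2i (complex conjugate pair).
For λ=-1+2i: an eigenvector is (-1,0) - i(2,1) = (-1 - 2i, 0 - i).
A real fundamental pair from Re and Im of e^((-1+2i)t)v: X_1 = e^(-t)(cos(2t)·(-1,0) + sin(2t)·(2,1)), X_2 = e^(-t)(sin(2t)·(-1,0) - cos(2t)·(2,1)).
General solution: c_1X_1 + c_2X_2.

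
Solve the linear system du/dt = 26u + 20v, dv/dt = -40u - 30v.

Coefficient matrix A = [[26, 20], [-40, -30]].
Characteristic polynomial det(A - λI) = λ^2 + 4λ + 20 = 0.
Eigenvalues λ = -2 ± 4i (complex conjugate pair).
For λ=-2+4i: an eigenvector is (1,-1) - i(2,-3) = (1 - 2i, -1 + 3i).
A real fundamental pair from Re and Im of e^((-2+4i)t)v: X_1 = e^(-2t)(cos(4t)·(1,-1) + sin(4t)·(2,-3)), X_2 = e^(-2t)(sin(4t)·(1,-1) - cos(4t)·(2,-3)).
General solution: c_1X_1 + c_2X_2.

u(t) = 2c_1e^(-2t)sin(4t) + c_1e^(-2t)cos(4t) + c_2e^(-2t)sin(4t) - 2c_2e^(-2t)cos(4t), v(t) = -3c_1e^(-2t)sin(4t) - c_1e^(-2t)cos(4t) - c_2e^(-2t)sin(4t) + 3c_2e^(-2t)cos(4t)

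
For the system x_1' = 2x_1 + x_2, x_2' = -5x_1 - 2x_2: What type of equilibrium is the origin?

center

A = [[2,1],[-5,-2]]; det(A-λI) = λ^2 + 1.
λ = 0 ± i: zero real part.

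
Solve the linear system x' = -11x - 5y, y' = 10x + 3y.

Coefficient matrix A = [[-11, -5], [10, 3]].
Characteristic polynomial det(A - λI) = λ^2 + 8λ + 17 = 0.
Eigenvalues λ = -4 ± i (complex conjugate pair).
For λ=-4+i: an eigenvector is (-2,3) - i(-1,1) = (-2 + i, 3 - i).
A real fundamental pair from Re and Im of e^((-4+i)t)v: X_1 = e^(-4t)(cos(t)·(-2,3) + sin(t)·(-1,1)), X_2 = e^(-4t)(sin(t)·(-2,3) - cos(t)·(-1,1)).
General solution: c_1X_1 + c_2X_2.

x(t) = -c_1e^(-4t)sin(t) - 2c_1e^(-4t)cos(t) - 2c_2e^(-4t)sin(t) + c_2e^(-4t)cos(t), y(t) = c_1e^(-4t)sin(t) + 3c_1e^(-4t)cos(t) + 3c_2e^(-4t)sin(t) - c_2e^(-4t)cos(t)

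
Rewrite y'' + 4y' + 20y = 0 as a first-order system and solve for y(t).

Let x_1 = y, x_2 = y'. Then x_1' = x_2 and x_2' = -20x_1 - 4x_2.
A = [[0,1],[-20,-4]]; det(A-λI) = λ^2 + 4λ + 20.
Eigenvalues λ = -2 ± 4i.

y(t) = C_1e^(-2t)cos(4t) + C_2e^(-2t)sin(4t)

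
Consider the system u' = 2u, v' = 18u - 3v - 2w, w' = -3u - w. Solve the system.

u(t) = K_1e^(2t), v(t) = 4K_1e^(2t) + K_2e^(-3t) - K_3e^(-t), w(t) = -K_1e^(2t) + K_3e^(-t)

Coefficient matrix A = [[2, 0, 0], [18, -3, -2], [-3, 0, -1]].
det(A - λI) = 0 gives eigenvalues λ = 2, -3, -1.
For λ=2: eigenvector (1,4,-1).
For λ=-3: eigenvector (0,1,0).
For λ=-1: eigenvector (0,-1,1).
General solution: K_1e^(2t)(1,4,-1) + K_2e^(-3t)(0,1,0) + K_3e^(-t)(0,-1,1).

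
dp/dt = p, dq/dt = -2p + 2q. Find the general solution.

Coefficient matrix A = [[1, 0], [-2, 2]].
Characteristic polynomial det(A - λI) = λ^2 - 3λ + 2 = 0.
Eigenvalues λ = 1, 2.
For λ=1: (A-λI) row 2 is [-2, 1], so an eigenvector is (-1, -2).
For λ=2: (A-λI) row 1 is [-1, 0], so an eigenvector is (0, -1).
General solution: c_1e^(t)(-1,-2) + c_2e^(2t)(0,-1).

p(t) = -c_1e^(t), q(t) = -2c_1e^(t) - c_2e^(2t)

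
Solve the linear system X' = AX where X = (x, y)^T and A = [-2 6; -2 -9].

Coefficient matrix A = [[-2, 6], [-2, -9]].
Characteristic polynomial det(A - λI) = λ^2 + 11λ + 30 = 0.
Eigenvalues λ = -5, -6.
For λ=-5: (A-λI) row 1 is [3, 6], so an eigenvector is (-2, 1).
For λ=-6: (A-λI) row 1 is [4, 6], so an eigenvector is (3, -2).
General solution: c_1e^(-5t)(-2,1) + c_2e^(-6t)(3,-2).

x(t) = -2c_1e^(-5t) + 3c_2e^(-6t), y(t) = c_1e^(-5t) - 2c_2e^(-6t)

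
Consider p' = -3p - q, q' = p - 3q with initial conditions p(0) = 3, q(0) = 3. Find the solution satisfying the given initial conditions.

p(t) = -3e^(-3t)sin(t) + 3e^(-3t)cos(t), q(t) = 3e^(-3t)sin(t) + 3e^(-3t)cos(t)

Coefficient matrix A = [[-3, -1], [1, -3]].
Characteristic polynomial det(A - λI) = λ^2 + 6λ + 10 = 0.
Eigenvalues λ = -3 ± i (complex conjugate pair).
For λ=-3+i: an eigenvector is (0,1) - i(-1,0) = (0 + i, 1).
A real fundamental pair from Re and Im of e^((-3+i)t)v: X_1 = e^(-3t)(cos(t)·(0,1) + sin(t)·(-1,0)), X_2 = e^(-3t)(sin(t)·(0,1) - cos(t)·(-1,0)).
General solution: c_1X_1 + c_2X_2.
Applying p(0)=3, q(0)=3 gives c_1=3, c_2=3.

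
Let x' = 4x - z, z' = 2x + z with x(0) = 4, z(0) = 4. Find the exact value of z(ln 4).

A = [[4,-1],[2,1]]; eigenvalues λ = 3, 2.
Eigenvectors: (1,1) for λ=3, (-1,-2) for λ=2.
From the initial condition, c_1 = 4, c_2 = 0.
z(ln 4) = (4)(4^3)(1) + (0)(4^2)(-2) = 256.

256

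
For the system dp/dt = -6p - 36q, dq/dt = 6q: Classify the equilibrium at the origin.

saddle

A = [[-6,-36],[0,6]]; det(A-λI) = λ^2 - 36.
λ = 6, -6: opposite signs.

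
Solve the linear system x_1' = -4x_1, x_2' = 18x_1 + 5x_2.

x_1(t) = -c_2e^(-4t), x_2(t) = c_1e^(5t) + 2c_2e^(-4t)

Coefficient matrix A = [[-4, 0], [18, 5]].
Characteristic polynomial det(A - λI) = λ^2 - λ - 20 = 0.
Eigenvalues λ = 5, -4.
For λ=5: (A-λI) row 1 is [-9, 0], so an eigenvector is (0, 1).
For λ=-4: (A-λI) row 2 is [18, 9], so an eigenvector is (-1, 2).
General solution: c_1e^(5t)(0,1) + c_2e^(-4t)(-1,2).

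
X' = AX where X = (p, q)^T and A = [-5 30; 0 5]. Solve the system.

Coefficient matrix A = [[-5, 30], [0, 5]].
Characteristic polynomial det(A - λI) = λ^2 - 25 = 0.
Eigenvalues λ = 5, -5.
For λ=5: (A-λI) row 1 is [-10, 30], so an eigenvector is (-3, -1).
For λ=-5: (A-λI) row 1 is [0, 30], so an eigenvector is (1, 0).
General solution: C_1e^(5t)(-3,-1) + C_2e^(-5t)(1,0).

p(t) = -3C_1e^(5t) + C_2e^(-5t), q(t) = -C_1e^(5t)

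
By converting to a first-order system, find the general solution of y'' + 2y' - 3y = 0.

Let x_1 = y, x_2 = y'. Then x_1' = x_2 and x_2' = 3x_1 - 2x_2.
A = [[0,1],[3,-2]]; det(A-λI) = λ^2 + 2λ - 3.
Eigenvalues λ = 1, -3 with eigenvectors (1,1), (1,-3).

y(t) = C_1e^(t) + C_2e^(-3t)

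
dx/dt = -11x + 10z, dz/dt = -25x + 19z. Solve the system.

x(t) = K_1e^(4t)sin(5t) - K_1e^(4t)cos(5t) - K_2e^(4t)sin(5t) - K_2e^(4t)cos(5t), z(t) = 2K_1e^(4t)sin(5t) - K_1e^(4t)cos(5t) - K_2e^(4t)sin(5t) - 2K_2e^(4t)cos(5t)

Coefficient matrix A = [[-11, 10], [-25, 19]].
Characteristic polynomial det(A - λI) = λ^2 - 8λ + 41 = 0.
Eigenvalues λ = 4 ± 5i (complex conjugate pair).
For λ=4+5i: an eigenvector is (-1,-1) - i(1,2) = (-1 - i, -1 - 2i).
A real fundamental pair from Re and Im of e^((4+5i)t)v: X_1 = e^(4t)(cos(5t)·(-1,-1) + sin(5t)·(1,2)), X_2 = e^(4t)(sin(5t)·(-1,-1) - cos(5t)·(1,2)).
General solution: K_1X_1 + K_2X_2.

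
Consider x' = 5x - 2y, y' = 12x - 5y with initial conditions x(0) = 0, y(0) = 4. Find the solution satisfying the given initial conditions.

x(t) = -4e^(t) + 4e^(-t), y(t) = -8e^(t) + 12e^(-t)

Coefficient matrix A = [[5, -2], [12, -5]].
Characteristic polynomial det(A - λI) = λ^2 - 1 = 0.
Eigenvalues λ = -1, 1.
For λ=-1: (A-λI) row 1 is [6, -2], so an eigenvector is (1, 3).
For λ=1: (A-λI) row 1 is [4, -2], so an eigenvector is (-1, -2).
General solution: c_1e^(-t)(1,3) + c_2e^(t)(-1,-2).
Applying x(0)=0, y(0)=4 gives c_1=4, c_2=4.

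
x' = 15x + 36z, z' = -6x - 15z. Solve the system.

Coefficient matrix A = [[15, 36], [-6, -15]].
Characteristic polynomial det(A - λI) = λ^2 - 9 = 0.
Eigenvalues λ = 3, -3.
For λ=3: (A-λI) row 1 is [12, 36], so an eigenvector is (3, -1).
For λ=-3: (A-λI) row 1 is [18, 36], so an eigenvector is (-2, 1).
General solution: c_1e^(3t)(3,-1) + c_2e^(-3t)(-2,1).

x(t) = 3c_1e^(3t) - 2c_2e^(-3t), z(t) = -c_1e^(3t) + c_2e^(-3t)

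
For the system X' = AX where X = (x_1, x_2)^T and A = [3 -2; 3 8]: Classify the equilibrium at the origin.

A = [[3,-2],[3,8]]; det(A-λI) = λ^2 - 11λ + 30.
λ = 5, 6: both positive.

unstable node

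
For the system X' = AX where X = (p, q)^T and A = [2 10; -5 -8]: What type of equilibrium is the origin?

A = [[2,10],[-5,-8]]; det(A-λI) = λ^2 + 6λ + 34.
λ = -3 ± 5i: negative real part.

stable spiral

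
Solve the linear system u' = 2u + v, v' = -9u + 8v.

Coefficient matrix A = [[2, 1], [-9, 8]].
Characteristic polynomial det(A - λI) = λ^2 - 10λ + 25 = 0.
Single eigenvalue λ = 5 with algebraic multiplicity 2.
Eigenvector v = (1,3); generalized eigenvector w with (A-λI)w=v is (0,1).
General solution: e^(5t)[c_1·v + c_2·(t·v + w)].

u(t) = c_1e^(5t) + c_2te^(5t), v(t) = 3c_1e^(5t) + 3c_2te^(5t) + c_2e^(5t)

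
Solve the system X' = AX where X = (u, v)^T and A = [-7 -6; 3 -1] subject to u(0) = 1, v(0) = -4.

u(t) = 7e^(-4t)sin(3t) + e^(-4t)cos(3t), v(t) = -3e^(-4t)sin(3t) - 4e^(-4t)cos(3t)

Coefficient matrix A = [[-7, -6], [3, -1]].
Characteristic polynomial det(A - λI) = λ^2 + 8λ + 25 = 0.
Eigenvalues λ = -4 ± 3i (complex conjugate pair).
For λ=-4+3i: an eigenvector is (1,0) - i(-1,1) = (1 + i, 0 - i).
A real fundamental pair from Re and Im of e^((-4+3i)t)v: X_1 = e^(-4t)(cos(3t)·(1,0) + sin(3t)·(-1,1)), X_2 = e^(-4t)(sin(3t)·(1,0) - cos(3t)·(-1,1)).
General solution: K_1X_1 + K_2X_2.
Applying u(0)=1, v(0)=-4 gives K_1=-3, K_2=4.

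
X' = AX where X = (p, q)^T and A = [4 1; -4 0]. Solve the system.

Coefficient matrix A = [[4, 1], [-4, 0]].
Characteristic polynomial det(A - λI) = λ^2 - 4λ + 4 = 0.
Single eigenvalue λ = 2 with algebraic multiplicity 2.
Eigenvector v = (1,-2); generalized eigenvector w with (A-λI)w=v is (1,-1).
General solution: e^(2t)[c_1·v + c_2·(t·v + w)].

p(t) = c_1e^(2t) + c_2te^(2t) + c_2e^(2t), q(t) = -2c_1e^(2t) - 2c_2te^(2t) - c_2e^(2t)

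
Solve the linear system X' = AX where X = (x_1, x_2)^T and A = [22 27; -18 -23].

Coefficient matrix A = [[22, 27], [-18, -23]].
Characteristic polynomial det(A - λI) = λ^2 + λ - 20 = 0.
Eigenvalues λ = -5, 4.
For λ=-5: (A-λI) row 1 is [27, 27], so an eigenvector is (1, -1).
For λ=4: (A-λI) row 1 is [18, 27], so an eigenvector is (-3, 2).
General solution: C_1e^(-5t)(1,-1) + C_2e^(4t)(-3,2).

x_1(t) = C_1e^(-5t) - 3C_2e^(4t), x_2(t) = -C_1e^(-5t) + 2C_2e^(4t)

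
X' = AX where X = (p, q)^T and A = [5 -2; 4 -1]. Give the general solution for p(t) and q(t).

p(t) = -C_1e^(3t) - C_2e^(t), q(t) = -C_1e^(3t) - 2C_2e^(t)

Coefficient matrix A = [[5, -2], [4, -1]].
Characteristic polynomial det(A - λI) = λ^2 - 4λ + 3 = 0.
Eigenvalues λ = 3, 1.
For λ=3: (A-λI) row 1 is [2, -2], so an eigenvector is (-1, -1).
For λ=1: (A-λI) row 1 is [4, -2], so an eigenvector is (-1, -2).
General solution: C_1e^(3t)(-1,-1) + C_2e^(t)(-1,-2).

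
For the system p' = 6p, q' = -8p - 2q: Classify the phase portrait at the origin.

saddle

A = [[6,0],[-8,-2]]; det(A-λI) = λ^2 - 4λ - 12.
λ = 6, -2: opposite signs.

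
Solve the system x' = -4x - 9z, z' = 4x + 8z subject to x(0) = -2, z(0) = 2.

Coefficient matrix A = [[-4, -9], [4, 8]].
Characteristic polynomial det(A - λI) = λ^2 - 4λ + 4 = 0.
Single eigenvalue λ = 2 with algebraic multiplicity 2.
Eigenvector v = (-3,2); generalized eigenvector w with (A-λI)w=v is (2,-1).
General solution: e^(2t)[C_1·v + C_2·(t·v + w)].
Applying x(0)=-2, z(0)=2 gives C_1=2, C_2=2.

x(t) = -6te^(2t) - 2e^(2t), z(t) = 4te^(2t) + 2e^(2t)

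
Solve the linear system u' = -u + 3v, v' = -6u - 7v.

Coefficient matrix A = [[-1, 3], [-6, -7]].
Characteristic polynomial det(A - λI) = λ^2 + 8λ + 25 = 0.
Eigenvalues λ = -4 ± 3i (complex conjugate pair).
For λ=-4+3i: an eigenvector is (1,-1) - i(0,-1) = (1, -1 + i).
A real fundamental pair from Re and Im of e^((-4+3i)t)v: X_1 = e^(-4t)(cos(3t)·(1,-1) + sin(3t)·(0,-1)), X_2 = e^(-4t)(sin(3t)·(1,-1) - cos(3t)·(0,-1)).
General solution: C_1X_1 + C_2X_2.

u(t) = C_1e^(-4t)cos(3t) + C_2e^(-4t)sin(3t), v(t) = -C_1e^(-4t)sin(3t) - C_1e^(-4t)cos(3t) - C_2e^(-4t)sin(3t) + C_2e^(-4t)cos(3t)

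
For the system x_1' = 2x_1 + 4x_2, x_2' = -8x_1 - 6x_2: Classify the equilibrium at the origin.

A = [[2,4],[-8,-6]]; det(A-λI) = λ^2 + 4λ + 20.
λ = -2 ± 4i: negative real part.

stable spiral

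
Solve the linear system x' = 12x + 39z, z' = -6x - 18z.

x(t) = -3c_1e^(-3t)sin(3t) + 2c_1e^(-3t)cos(3t) + 2c_2e^(-3t)sin(3t) + 3c_2e^(-3t)cos(3t), z(t) = c_1e^(-3t)sin(3t) - c_1e^(-3t)cos(3t) - c_2e^(-3t)sin(3t) - c_2e^(-3t)cos(3t)

Coefficient matrix A = [[12, 39], [-6, -18]].
Characteristic polynomial det(A - λI) = λ^2 + 6λ + 18 = 0.
Eigenvalues λ = -3 ± 3i (complex conjugate pair).
For λ=-3+3i: an eigenvector is (2,-1) - i(-3,1) = (2 + 3i, -1 - i).
A real fundamental pair from Re and Im of e^((-3+3i)t)v: X_1 = e^(-3t)(cos(3t)·(2,-1) + sin(3t)·(-3,1)), X_2 = e^(-3t)(sin(3t)·(2,-1) - cos(3t)·(-3,1)).
General solution: c_1X_1 + c_2X_2.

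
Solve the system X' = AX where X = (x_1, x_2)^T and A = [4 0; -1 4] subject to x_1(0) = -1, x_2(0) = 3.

x_1(t) = -e^(4t), x_2(t) = te^(4t) + 3e^(4t)

Coefficient matrix A = [[4, 0], [-1, 4]].
Characteristic polynomial det(A - λI) = λ^2 - 8λ + 16 = 0.
Single eigenvalue λ = 4 with algebraic multiplicity 2.
Eigenvector v = (0,1); generalized eigenvector w with (A-λI)w=v is (-1,0).
General solution: e^(4t)[C_1·v + C_2·(t·v + w)].
Applying x_1(0)=-1, x_2(0)=3 gives C_1=3, C_2=1.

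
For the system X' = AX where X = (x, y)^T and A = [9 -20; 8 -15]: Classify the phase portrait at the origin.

stable spiral

A = [[9,-20],[8,-15]]; det(A-λI) = λ^2 + 6λ + 25.
λ = -3 ± 4i: negative real part.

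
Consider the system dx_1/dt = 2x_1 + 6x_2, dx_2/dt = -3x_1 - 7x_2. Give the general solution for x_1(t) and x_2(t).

x_1(t) = -K_1e^(-4t) - 2K_2e^(-t), x_2(t) = K_1e^(-4t) + K_2e^(-t)

Coefficient matrix A = [[2, 6], [-3, -7]].
Characteristic polynomial det(A - λI) = λ^2 + 5λ + 4 = 0.
Eigenvalues λ = -4, -1.
For λ=-4: (A-λI) row 1 is [6, 6], so an eigenvector is (-1, 1).
For λ=-1: (A-λI) row 1 is [3, 6], so an eigenvector is (-2, 1).
General solution: K_1e^(-4t)(-1,1) + K_2e^(-t)(-2,1).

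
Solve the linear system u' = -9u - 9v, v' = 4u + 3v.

Coefficient matrix A = [[-9, -9], [4, 3]].
Characteristic polynomial det(A - λI) = λ^2 + 6λ + 9 = 0.
Single eigenvalue λ = -3 with algebraic multiplicity 2.
Eigenvector v = (3,-2); generalized eigenvector w with (A-λI)w=v is (-2,1).
General solution: e^(-3t)[C_1·v + C_2·(t·v + w)].

u(t) = 3C_1e^(-3t) + 3C_2te^(-3t) - 2C_2e^(-3t), v(t) = -2C_1e^(-3t) - 2C_2te^(-3t) + C_2e^(-3t)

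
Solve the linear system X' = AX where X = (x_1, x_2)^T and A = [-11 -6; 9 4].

x_1(t) = 2K_1e^(-2t) + K_2e^(-5t), x_2(t) = -3K_1e^(-2t) - K_2e^(-5t)

Coefficient matrix A = [[-11, -6], [9, 4]].
Characteristic polynomial det(A - λI) = λ^2 + 7λ + 10 = 0.
Eigenvalues λ = -2, -5.
For λ=-2: (A-λI) row 1 is [-9, -6], so an eigenvector is (2, -3).
For λ=-5: (A-λI) row 1 is [-6, -6], so an eigenvector is (1, -1).
General solution: K_1e^(-2t)(2,-3) + K_2e^(-5t)(1,-1).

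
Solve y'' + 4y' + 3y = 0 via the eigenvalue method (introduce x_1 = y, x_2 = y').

y(t) = K_1e^(-3t) + K_2e^(-t)

Let x_1 = y, x_2 = y'. Then x_1' = x_2 and x_2' = -3x_1 - 4x_2.
A = [[0,1],[-3,-4]]; det(A-λI) = λ^2 + 4λ + 3.
Eigenvalues λ = -3, -1 with eigenvectors (1,-3), (1,-1).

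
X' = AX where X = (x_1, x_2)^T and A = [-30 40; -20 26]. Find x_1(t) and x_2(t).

Coefficient matrix A = [[-30, 40], [-20, 26]].
Characteristic polynomial det(A - λI) = λ^2 + 4λ + 20 = 0.
Eigenvalues λ = -2 ± 4i (complex conjugate pair).
For λ=-2+4i: an eigenvector is (-1,-1) - i(-3,-2) = (-1 + 3i, -1 + 2i).
A real fundamental pair from Re and Im of e^((-2+4i)t)v: X_1 = e^(-2t)(cos(4t)·(-1,-1) + sin(4t)·(-3,-2)), X_2 = e^(-2t)(sin(4t)·(-1,-1) - cos(4t)·(-3,-2)).
General solution: c_1X_1 + c_2X_2.

x_1(t) = -3c_1e^(-2t)sin(4t) - c_1e^(-2t)cos(4t) - c_2e^(-2t)sin(4t) + 3c_2e^(-2t)cos(4t), x_2(t) = -2c_1e^(-2t)sin(4t) - c_1e^(-2t)cos(4t) - c_2e^(-2t)sin(4t) + 2c_2e^(-2t)cos(4t)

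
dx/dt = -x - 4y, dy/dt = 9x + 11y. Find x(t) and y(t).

Coefficient matrix A = [[-1, -4], [9, 11]].
Characteristic polynomial det(A - λI) = λ^2 - 10λ + 25 = 0.
Single eigenvalue λ = 5 with algebraic multiplicity 2.
Eigenvector v = (-2,3); generalized eigenvector w with (A-λI)w=v is (-1,2).
General solution: e^(5t)[C_1·v + C_2·(t·v + w)].

x(t) = -2C_1e^(5t) - 2C_2te^(5t) - C_2e^(5t), y(t) = 3C_1e^(5t) + 3C_2te^(5t) + 2C_2e^(5t)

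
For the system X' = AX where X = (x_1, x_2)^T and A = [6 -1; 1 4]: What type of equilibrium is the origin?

A = [[6,-1],[1,4]]; det(A-λI) = λ^2 - 10λ + 25.
repeated λ = 5 with a single eigenvector.

unstable improper node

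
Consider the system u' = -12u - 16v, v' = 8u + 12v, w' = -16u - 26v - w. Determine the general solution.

u(t) = c_1e^(4t) + 2c_2e^(-4t), v(t) = -c_1e^(4t) - c_2e^(-4t), w(t) = 2c_1e^(4t) + 2c_2e^(-4t) + c_3e^(-t)

Coefficient matrix A = [[-12, -16, 0], [8, 12, 0], [-16, -26, -1]].
det(A - λI) = 0 gives eigenvalues λ = 4, -4, -1.
For λ=4: eigenvector (1,-1,2).
For λ=-4: eigenvector (2,-1,2).
For λ=-1: eigenvector (0,0,1).
General solution: c_1e^(4t)(1,-1,2) + c_2e^(-4t)(2,-1,2) + c_3e^(-t)(0,0,1).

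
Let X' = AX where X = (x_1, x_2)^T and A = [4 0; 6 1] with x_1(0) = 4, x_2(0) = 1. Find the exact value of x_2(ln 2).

114

A = [[4,0],[6,1]]; eigenvalues λ = 1, 4.
Eigenvectors: (0,1) for λ=1, (-1,-2) for λ=4.
From the initial condition, c_1 = -7, c_2 = -4.
x_2(ln 2) = (-7)(2^1)(1) + (-4)(2^4)(-2) = 114.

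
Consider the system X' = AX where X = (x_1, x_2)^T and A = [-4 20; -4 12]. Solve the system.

Coefficient matrix A = [[-4, 20], [-4, 12]].
Characteristic polynomial det(A - λI) = λ^2 - 8λ + 32 = 0.
Eigenvalues λ = 4 ± 4i (complex conjugate pair).
For λ=4+4i: an eigenvector is (2,1) - i(1,0) = (2 - i, 1).
A real fundamental pair from Re and Im of e^((4+4i)t)v: X_1 = e^(4t)(cos(4t)·(2,1) + sin(4t)·(1,0)), X_2 = e^(4t)(sin(4t)·(2,1) - cos(4t)·(1,0)).
General solution: C_1X_1 + C_2X_2.

x_1(t) = C_1e^(4t)sin(4t) + 2C_1e^(4t)cos(4t) + 2C_2e^(4t)sin(4t) - C_2e^(4t)cos(4t), x_2(t) = C_1e^(4t)cos(4t) + C_2e^(4t)sin(4t)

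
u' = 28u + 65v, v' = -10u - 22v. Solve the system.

u(t) = 3c_1e^(3t)sin(5t) - 2c_1e^(3t)cos(5t) - 2c_2e^(3t)sin(5t) - 3c_2e^(3t)cos(5t), v(t) = -c_1e^(3t)sin(5t) + c_1e^(3t)cos(5t) + c_2e^(3t)sin(5t) + c_2e^(3t)cos(5t)

Coefficient matrix A = [[28, 65], [-10, -22]].
Characteristic polynomial det(A - λI) = λ^2 - 6λ + 34 = 0.
Eigenvalues λ = 3 ± 5i (complex conjugate pair).
For λ=3+5i: an eigenvector is (-2,1) - i(3,-1) = (-2 - 3i, 1 + i).
A real fundamental pair from Re and Im of e^((3+5i)t)v: X_1 = e^(3t)(cos(5t)·(-2,1) + sin(5t)·(3,-1)), X_2 = e^(3t)(sin(5t)·(-2,1) - cos(5t)·(3,-1)).
General solution: c_1X_1 + c_2X_2.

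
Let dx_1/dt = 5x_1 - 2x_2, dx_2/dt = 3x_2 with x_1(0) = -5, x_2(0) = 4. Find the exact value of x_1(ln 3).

A = [[5,-2],[0,3]]; eigenvalues λ = 5, 3.
Eigenvectors: (1,0) for λ=5, (-1,-1) for λ=3.
From the initial condition, c_1 = -9, c_2 = -4.
x_1(ln 3) = (-9)(3^5)(1) + (-4)(3^3)(-1) = -2079.

-2079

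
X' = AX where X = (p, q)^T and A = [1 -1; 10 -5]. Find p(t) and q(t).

p(t) = K_1e^(-2t)cos(t) + K_2e^(-2t)sin(t), q(t) = K_1e^(-2t)sin(t) + 3K_1e^(-2t)cos(t) + 3K_2e^(-2t)sin(t) - K_2e^(-2t)cos(t)

Coefficient matrix A = [[1, -1], [10, -5]].
Characteristic polynomial det(A - λI) = λ^2 + 4λ + 5 = 0.
Eigenvalues λ = -2 ± i (complex conjugate pair).
For λ=-2+i: an eigenvector is (1,3) - i(0,1) = (1, 3 - i).
A real fundamental pair from Re and Im of e^((-2+i)t)v: X_1 = e^(-2t)(cos(t)·(1,3) + sin(t)·(0,1)), X_2 = e^(-2t)(sin(t)·(1,3) - cos(t)·(0,1)).
General solution: K_1X_1 + K_2X_2.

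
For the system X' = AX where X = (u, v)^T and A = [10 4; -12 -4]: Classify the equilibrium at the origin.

unstable node

A = [[10,4],[-12,-4]]; det(A-λI) = λ^2 - 6λ + 8.
λ = 2, 4: both positive.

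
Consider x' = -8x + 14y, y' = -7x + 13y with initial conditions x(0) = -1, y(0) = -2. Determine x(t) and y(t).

Coefficient matrix A = [[-8, 14], [-7, 13]].
Characteristic polynomial det(A - λI) = λ^2 - 5λ - 6 = 0.
Eigenvalues λ = 6, -1.
For λ=6: (A-λI) row 1 is [-14, 14], so an eigenvector is (1, 1).
For λ=-1: (A-λI) row 1 is [-7, 14], so an eigenvector is (-2, -1).
General solution: C_1e^(6t)(1,1) + C_2e^(-t)(-2,-1).
Applying x(0)=-1, y(0)=-2 gives C_1=-3, C_2=-1.

x(t) = -3e^(6t) + 2e^(-t), y(t) = -3e^(6t) + e^(-t)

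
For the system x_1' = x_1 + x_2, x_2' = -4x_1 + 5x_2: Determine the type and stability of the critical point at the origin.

A = [[1,1],[-4,5]]; det(A-λI) = λ^2 - 6λ + 9.
repeated λ = 3 with a single eigenvector.

unstable improper node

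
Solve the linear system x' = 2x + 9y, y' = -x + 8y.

Coefficient matrix A = [[2, 9], [-1, 8]].
Characteristic polynomial det(A - λI) = λ^2 - 10λ + 25 = 0.
Single eigenvalue λ = 5 with algebraic multiplicity 2.
Eigenvector v = (-3,-1); generalized eigenvector w with (A-λI)w=v is (-2,-1).
General solution: e^(5t)[c_1·v + c_2·(t·v + w)].

x(t) = -3c_1e^(5t) - 3c_2te^(5t) - 2c_2e^(5t), y(t) = -c_1e^(5t) - c_2te^(5t) - c_2e^(5t)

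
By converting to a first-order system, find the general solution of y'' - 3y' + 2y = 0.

Let x_1 = y, x_2 = y'. Then x_1' = x_2 and x_2' = -2x_1 + 3x_2.
A = [[0,1],[-2,3]]; det(A-λI) = λ^2 - 3λ + 2.
Eigenvalues λ = 2, 1 with eigenvectors (1,2), (1,1).

y(t) = c_1e^(2t) + c_2e^(t)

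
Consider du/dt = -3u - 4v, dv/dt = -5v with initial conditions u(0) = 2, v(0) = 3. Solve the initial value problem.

u(t) = -4e^(-3t) + 6e^(-5t), v(t) = 3e^(-5t)

Coefficient matrix A = [[-3, -4], [0, -5]].
Characteristic polynomial det(A - λI) = λ^2 + 8λ + 15 = 0.
Eigenvalues λ = -5, -3.
For λ=-5: (A-λI) row 1 is [2, -4], so an eigenvector is (2, 1).
For λ=-3: (A-λI) row 1 is [0, -4], so an eigenvector is (1, 0).
General solution: K_1e^(-5t)(2,1) + K_2e^(-3t)(1,0).
Applying u(0)=2, v(0)=3 gives K_1=3, K_2=-4.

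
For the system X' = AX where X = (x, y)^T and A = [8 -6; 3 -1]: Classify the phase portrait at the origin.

A = [[8,-6],[3,-1]]; det(A-λI) = λ^2 - 7λ + 10.
λ = 5, 2: both positive.

unstable node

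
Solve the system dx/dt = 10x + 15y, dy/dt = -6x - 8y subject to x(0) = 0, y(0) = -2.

x(t) = -10e^(t)sin(3t), y(t) = 6e^(t)sin(3t) - 2e^(t)cos(3t)

Coefficient matrix A = [[10, 15], [-6, -8]].
Characteristic polynomial det(A - λI) = λ^2 - 2λ + 10 = 0.
Eigenvalues λ = 1 ± 3i (complex conjugate pair).
For λ=1+3i: an eigenvector is (-1,1) - i(2,-1) = (-1 - 2i, 1 + i).
A real fundamental pair from Re and Im of e^((1+3i)t)v: X_1 = e^(t)(cos(3t)·(-1,1) + sin(3t)·(2,-1)), X_2 = e^(t)(sin(3t)·(-1,1) - cos(3t)·(2,-1)).
General solution: C_1X_1 + C_2X_2.
Applying x(0)=0, y(0)=-2 gives C_1=-4, C_2=2.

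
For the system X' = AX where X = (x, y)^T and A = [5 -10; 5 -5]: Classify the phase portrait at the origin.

A = [[5,-10],[5,-5]]; det(A-λI) = λ^2 + 25.
λ = 0 ± 5i: zero real part.

center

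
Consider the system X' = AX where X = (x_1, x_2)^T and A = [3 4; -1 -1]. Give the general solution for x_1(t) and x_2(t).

x_1(t) = 2C_1e^(t) + 2C_2te^(t) - C_2e^(t), x_2(t) = -C_1e^(t) - C_2te^(t) + C_2e^(t)

Coefficient matrix A = [[3, 4], [-1, -1]].
Characteristic polynomial det(A - λI) = λ^2 - 2λ + 1 = 0.
Single eigenvalue λ = 1 with algebraic multiplicity 2.
Eigenvector v = (2,-1); generalized eigenvector w with (A-λI)w=v is (-1,1).
General solution: e^(t)[C_1·v + C_2·(t·v + w)].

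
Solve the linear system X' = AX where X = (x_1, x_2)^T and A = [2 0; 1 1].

x_1(t) = -c_1e^(2t), x_2(t) = -c_1e^(2t) + c_2e^(t)

Coefficient matrix A = [[2, 0], [1, 1]].
Characteristic polynomial det(A - λI) = λ^2 - 3λ + 2 = 0.
Eigenvalues λ = 2, 1.
For λ=2: (A-λI) row 2 is [1, -1], so an eigenvector is (-1, -1).
For λ=1: (A-λI) row 1 is [1, 0], so an eigenvector is (0, 1).
General solution: c_1e^(2t)(-1,-1) + c_2e^(t)(0,1).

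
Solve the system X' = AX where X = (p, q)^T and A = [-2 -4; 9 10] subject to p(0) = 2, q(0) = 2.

p(t) = -20te^(4t) + 2e^(4t), q(t) = 30te^(4t) + 2e^(4t)

Coefficient matrix A = [[-2, -4], [9, 10]].
Characteristic polynomial det(A - λI) = λ^2 - 8λ + 16 = 0.
Single eigenvalue λ = 4 with algebraic multiplicity 2.
Eigenvector v = (2,-3); generalized eigenvector w with (A-λI)w=v is (-1,1).
General solution: e^(4t)[K_1·v + K_2·(t·v + w)].
Applying p(0)=2, q(0)=2 gives K_1=-4, K_2=-10.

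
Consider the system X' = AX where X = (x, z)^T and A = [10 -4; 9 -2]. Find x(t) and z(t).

Coefficient matrix A = [[10, -4], [9, -2]].
Characteristic polynomial det(A - λI) = λ^2 - 8λ + 16 = 0.
Single eigenvalue λ = 4 with algebraic multiplicity 2.
Eigenvector v = (-2,-3); generalized eigenvector w with (A-λI)w=v is (-1,-1).
General solution: e^(4t)[c_1·v + c_2·(t·v + w)].

x(t) = -2c_1e^(4t) - 2c_2te^(4t) - c_2e^(4t), z(t) = -3c_1e^(4t) - 3c_2te^(4t) - c_2e^(4t)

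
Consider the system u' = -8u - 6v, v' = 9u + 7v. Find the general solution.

u(t) = -2K_1e^(t) - K_2e^(-2t), v(t) = 3K_1e^(t) + K_2e^(-2t)

Coefficient matrix A = [[-8, -6], [9, 7]].
Characteristic polynomial det(A - λI) = λ^2 + λ - 2 = 0.
Eigenvalues λ = 1, -2.
For λ=1: (A-λI) row 1 is [-9, -6], so an eigenvector is (-2, 3).
For λ=-2: (A-λI) row 1 is [-6, -6], so an eigenvector is (-1, 1).
General solution: K_1e^(t)(-2,3) + K_2e^(-2t)(-1,1).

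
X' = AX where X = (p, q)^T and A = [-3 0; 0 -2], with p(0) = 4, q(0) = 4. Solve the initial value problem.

p(t) = 4e^(-3t), q(t) = 4e^(-2t)

Coefficient matrix A = [[-3, 0], [0, -2]].
Characteristic polynomial det(A - λI) = λ^2 + 5λ + 6 = 0.
Eigenvalues λ = -2, -3.
For λ=-2: (A-λI) row 1 is [-1, 0], so an eigenvector is (0, -1).
For λ=-3: (A-λI) row 2 is [0, 1], so an eigenvector is (1, 0).
General solution: K_1e^(-2t)(0,-1) + K_2e^(-3t)(1,0).
Applying p(0)=4, q(0)=4 gives K_1=-4, K_2=4.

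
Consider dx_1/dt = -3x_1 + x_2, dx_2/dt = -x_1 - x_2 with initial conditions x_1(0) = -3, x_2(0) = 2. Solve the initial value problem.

Coefficient matrix A = [[-3, 1], [-1, -1]].
Characteristic polynomial det(A - λI) = λ^2 + 4λ + 4 = 0.
Single eigenvalue λ = -2 with algebraic multiplicity 2.
Eigenvector v = (-1,-1); generalized eigenvector w with (A-λI)w=v is (1,0).
General solution: e^(-2t)[K_1·v + K_2·(t·v + w)].
Applying x_1(0)=-3, x_2(0)=2 gives K_1=-2, K_2=-5.

x_1(t) = 5te^(-2t) - 3e^(-2t), x_2(t) = 5te^(-2t) + 2e^(-2t)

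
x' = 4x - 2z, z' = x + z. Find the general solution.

Coefficient matrix A = [[4, -2], [1, 1]].
Characteristic polynomial det(A - λI) = λ^2 - 5λ + 6 = 0.
Eigenvalues λ = 2, 3.
For λ=2: (A-λI) row 1 is [2, -2], so an eigenvector is (-1, -1).
For λ=3: (A-λI) row 1 is [1, -2], so an eigenvector is (2, 1).
General solution: K_1e^(2t)(-1,-1) + K_2e^(3t)(2,1).

x(t) = -K_1e^(2t) + 2K_2e^(3t), z(t) = -K_1e^(2t) + K_2e^(3t)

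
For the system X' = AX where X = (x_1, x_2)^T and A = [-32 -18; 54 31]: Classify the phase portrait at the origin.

saddle

A = [[-32,-18],[54,31]]; det(A-λI) = λ^2 + λ - 20.
λ = -5, 4: opposite signs.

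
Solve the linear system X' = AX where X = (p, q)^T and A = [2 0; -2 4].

Coefficient matrix A = [[2, 0], [-2, 4]].
Characteristic polynomial det(A - λI) = λ^2 - 6λ + 8 = 0.
Eigenvalues λ = 2, 4.
For λ=2: (A-λI) row 2 is [-2, 2], so an eigenvector is (-1, -1).
For λ=4: (A-λI) row 1 is [-2, 0], so an eigenvector is (0, 1).
General solution: K_1e^(2t)(-1,-1) + K_2e^(4t)(0,1).

p(t) = -K_1e^(2t), q(t) = -K_1e^(2t) + K_2e^(4t)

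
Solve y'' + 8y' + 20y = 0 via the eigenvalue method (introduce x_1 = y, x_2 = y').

Let x_1 = y, x_2 = y'. Then x_1' = x_2 and x_2' = -20x_1 - 8x_2.
A = [[0,1],[-20,-8]]; det(A-λI) = λ^2 + 8λ + 20.
Eigenvalues λ = -4 ± 2i.

y(t) = C_1e^(-4t)cos(2t) + C_2e^(-4t)sin(2t)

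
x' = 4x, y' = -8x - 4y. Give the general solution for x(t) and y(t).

x(t) = c_2e^(4t), y(t) = c_1e^(-4t) - c_2e^(4t)

Coefficient matrix A = [[4, 0], [-8, -4]].
Characteristic polynomial det(A - λI) = λ^2 - 16 = 0.
Eigenvalues λ = -4, 4.
For λ=-4: (A-λI) row 1 is [8, 0], so an eigenvector is (0, 1).
For λ=4: (A-λI) row 2 is [-8, -8], so an eigenvector is (1, -1).
General solution: c_1e^(-4t)(0,1) + c_2e^(4t)(1,-1).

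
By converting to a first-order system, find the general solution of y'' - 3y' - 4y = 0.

y(t) = c_1e^(4t) + c_2e^(-t)

Let x_1 = y, x_2 = y'. Then x_1' = x_2 and x_2' = 4x_1 + 3x_2.
A = [[0,1],[4,3]]; det(A-λI) = λ^2 - 3λ - 4.
Eigenvalues λ = 4, -1 with eigenvectors (1,4), (1,-1).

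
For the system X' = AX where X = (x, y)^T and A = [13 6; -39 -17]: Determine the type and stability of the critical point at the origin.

stable spiral

A = [[13,6],[-39,-17]]; det(A-λI) = λ^2 + 4λ + 13.
λ = -2 ± 3i: negative real part.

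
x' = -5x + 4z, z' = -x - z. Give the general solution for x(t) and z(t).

Coefficient matrix A = [[-5, 4], [-1, -1]].
Characteristic polynomial det(A - λI) = λ^2 + 6λ + 9 = 0.
Single eigenvalue λ = -3 with algebraic multiplicity 2.
Eigenvector v = (2,1); generalized eigenvector w with (A-λI)w=v is (1,1).
General solution: e^(-3t)[K_1·v + K_2·(t·v + w)].

x(t) = 2K_1e^(-3t) + 2K_2te^(-3t) + K_2e^(-3t), z(t) = K_1e^(-3t) + K_2te^(-3t) + K_2e^(-3t)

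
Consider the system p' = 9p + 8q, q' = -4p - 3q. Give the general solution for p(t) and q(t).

p(t) = -K_1e^(t) + 2K_2e^(5t), q(t) = K_1e^(t) - K_2e^(5t)

Coefficient matrix A = [[9, 8], [-4, -3]].
Characteristic polynomial det(A - λI) = λ^2 - 6λ + 5 = 0.
Eigenvalues λ = 1, 5.
For λ=1: (A-λI) row 1 is [8, 8], so an eigenvector is (-1, 1).
For λ=5: (A-λI) row 1 is [4, 8], so an eigenvector is (2, -1).
General solution: K_1e^(t)(-1,1) + K_2e^(5t)(2,-1).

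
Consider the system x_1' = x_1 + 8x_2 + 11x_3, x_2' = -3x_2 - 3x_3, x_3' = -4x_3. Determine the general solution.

Coefficient matrix A = [[1, 8, 11], [0, -3, -3], [0, 0, -4]].
det(A - λI) = 0 gives eigenvalues λ = 1, -3, -4.
For λ=1: eigenvector (1,0,0).
For λ=-3: eigenvector (-2,1,0).
For λ=-4: eigenvector (-7,3,1).
General solution: K_1e^(t)(1,0,0) + K_2e^(-3t)(-2,1,0) + K_3e^(-4t)(-7,3,1).

x_1(t) = K_1e^(t) - 2K_2e^(-3t) - 7K_3e^(-4t), x_2(t) = K_2e^(-3t) + 3K_3e^(-4t), x_3(t) = K_3e^(-4t)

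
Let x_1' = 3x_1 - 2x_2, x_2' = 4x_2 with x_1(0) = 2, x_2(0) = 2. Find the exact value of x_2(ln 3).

162

A = [[3,-2],[0,4]]; eigenvalues λ = 4, 3.
Eigenvectors: (2,-1) for λ=4, (1,0) for λ=3.
From the initial condition, c_1 = -2, c_2 = 6.
x_2(ln 3) = (-2)(3^4)(-1) + (6)(3^3)(0) = 162.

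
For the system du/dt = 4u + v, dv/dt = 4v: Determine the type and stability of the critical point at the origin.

A = [[4,1],[0,4]]; det(A-λI) = λ^2 - 8λ + 16.
repeated λ = 4 with a single eigenvector.

unstable improper node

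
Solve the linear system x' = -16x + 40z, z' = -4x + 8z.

Coefficient matrix A = [[-16, 40], [-4, 8]].
Characteristic polynomial det(A - λI) = λ^2 + 8λ + 32 = 0.
Eigenvalues λ = -4 ± 4i (complex conjugate pair).
For λ=-4+4i: an eigenvector is (-3,-1) - i(-1,0) = (-3 + i, -1).
A real fundamental pair from Re and Im of e^((-4+4i)t)v: X_1 = e^(-4t)(cos(4t)·(-3,-1) + sin(4t)·(-1,0)), X_2 = e^(-4t)(sin(4t)·(-3,-1) - cos(4t)·(-1,0)).
General solution: K_1X_1 + K_2X_2.

x(t) = -K_1e^(-4t)sin(4t) - 3K_1e^(-4t)cos(4t) - 3K_2e^(-4t)sin(4t) + K_2e^(-4t)cos(4t), z(t) = -K_1e^(-4t)cos(4t) - K_2e^(-4t)sin(4t)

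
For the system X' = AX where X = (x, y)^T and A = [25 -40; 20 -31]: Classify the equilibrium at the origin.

stable spiral

A = [[25,-40],[20,-31]]; det(A-λI) = λ^2 + 6λ + 25.
λ = -3 ± 4i: negative real part.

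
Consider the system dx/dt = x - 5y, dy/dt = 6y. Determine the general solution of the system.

Coefficient matrix A = [[1, -5], [0, 6]].
Characteristic polynomial det(A - λI) = λ^2 - 7λ + 6 = 0.
Eigenvalues λ = 1, 6.
For λ=1: (A-λI) row 1 is [0, -5], so an eigenvector is (-1, 0).
For λ=6: (A-λI) row 1 is [-5, -5], so an eigenvector is (-1, 1).
General solution: K_1e^(t)(-1,0) + K_2e^(6t)(-1,1).

x(t) = -K_1e^(t) - K_2e^(6t), y(t) = K_2e^(6t)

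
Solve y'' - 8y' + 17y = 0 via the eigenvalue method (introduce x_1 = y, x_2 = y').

y(t) = C_1e^(4t)cos(t) + C_2e^(4t)sin(t)

Let x_1 = y, x_2 = y'. Then x_1' = x_2 and x_2' = -17x_1 + 8x_2.
A = [[0,1],[-17,8]]; det(A-λI) = λ^2 - 8λ + 17.
Eigenvalues λ = 4 ± i.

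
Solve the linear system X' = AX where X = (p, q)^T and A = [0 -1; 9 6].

Coefficient matrix A = [[0, -1], [9, 6]].
Characteristic polynomial det(A - λI) = λ^2 - 6λ + 9 = 0.
Single eigenvalue λ = 3 with algebraic multiplicity 2.
Eigenvector v = (-1,3); generalized eigenvector w with (A-λI)w=v is (1,-2).
General solution: e^(3t)[K_1·v + K_2·(t·v + w)].

p(t) = -K_1e^(3t) - K_2te^(3t) + K_2e^(3t), q(t) = 3K_1e^(3t) + 3K_2te^(3t) - 2K_2e^(3t)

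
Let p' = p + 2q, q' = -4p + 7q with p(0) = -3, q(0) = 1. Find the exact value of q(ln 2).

200

A = [[1,2],[-4,7]]; eigenvalues λ = 5, 3.
Eigenvectors: (1,2) for λ=5, (1,1) for λ=3.
From the initial condition, c_1 = 4, c_2 = -7.
q(ln 2) = (4)(2^5)(2) + (-7)(2^3)(1) = 200.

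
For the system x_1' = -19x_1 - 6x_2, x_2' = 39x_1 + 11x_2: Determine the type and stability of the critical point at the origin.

stable spiral

A = [[-19,-6],[39,11]]; det(A-λI) = λ^2 + 8λ + 25.
λ = -4 ± 3i: negative real part.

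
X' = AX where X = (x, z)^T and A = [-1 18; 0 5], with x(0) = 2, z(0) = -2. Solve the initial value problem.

x(t) = -6e^(5t) + 8e^(-t), z(t) = -2e^(5t)

Coefficient matrix A = [[-1, 18], [0, 5]].
Characteristic polynomial det(A - λI) = λ^2 - 4λ - 5 = 0.
Eigenvalues λ = 5, -1.
For λ=5: (A-λI) row 1 is [-6, 18], so an eigenvector is (-3, -1).
For λ=-1: (A-λI) row 1 is [0, 18], so an eigenvector is (1, 0).
General solution: C_1e^(5t)(-3,-1) + C_2e^(-t)(1,0).
Applying x(0)=2, z(0)=-2 gives C_1=2, C_2=8.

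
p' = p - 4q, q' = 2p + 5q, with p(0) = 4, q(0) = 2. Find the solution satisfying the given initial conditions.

p(t) = -8e^(3t)sin(2t) + 4e^(3t)cos(2t), q(t) = 6e^(3t)sin(2t) + 2e^(3t)cos(2t)

Coefficient matrix A = [[1, -4], [2, 5]].
Characteristic polynomial det(A - λI) = λ^2 - 6λ + 13 = 0.
Eigenvalues λ = 3 ± 2i (complex conjugate pair).
For λ=3+2i: an eigenvector is (1,-1) - i(1,0) = (1 - i, -1).
A real fundamental pair from Re and Im of e^((3+2i)t)v: X_1 = e^(3t)(cos(2t)·(1,-1) + sin(2t)·(1,0)), X_2 = e^(3t)(sin(2t)·(1,-1) - cos(2t)·(1,0)).
General solution: c_1X_1 + c_2X_2.
Applying p(0)=4, q(0)=2 gives c_1=-2, c_2=-6.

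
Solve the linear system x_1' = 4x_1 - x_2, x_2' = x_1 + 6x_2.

Coefficient matrix A = [[4, -1], [1, 6]].
Characteristic polynomial det(A - λI) = λ^2 - 10λ + 25 = 0.
Single eigenvalue λ = 5 with algebraic multiplicity 2.
Eigenvector v = (-1,1); generalized eigenvector w with (A-λI)w=v is (0,1).
General solution: e^(5t)[K_1·v + K_2·(t·v + w)].

x_1(t) = -K_1e^(5t) - K_2te^(5t), x_2(t) = K_1e^(5t) + K_2te^(5t) + K_2e^(5t)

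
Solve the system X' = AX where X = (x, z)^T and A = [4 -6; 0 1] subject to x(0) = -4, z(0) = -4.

x(t) = 4e^(4t) - 8e^(t), z(t) = -4e^(t)

Coefficient matrix A = [[4, -6], [0, 1]].
Characteristic polynomial det(A - λI) = λ^2 - 5λ + 4 = 0.
Eigenvalues λ = 1, 4.
For λ=1: (A-λI) row 1 is [3, -6], so an eigenvector is (-2, -1).
For λ=4: (A-λI) row 1 is [0, -6], so an eigenvector is (-1, 0).
General solution: c_1e^(t)(-2,-1) + c_2e^(4t)(-1,0).
Applying x(0)=-4, z(0)=-4 gives c_1=4, c_2=-4.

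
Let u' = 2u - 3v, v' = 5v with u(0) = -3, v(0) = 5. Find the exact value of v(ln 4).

A = [[2,-3],[0,5]]; eigenvalues λ = 5, 2.
Eigenvectors: (-1,1) for λ=5, (-1,0) for λ=2.
From the initial condition, c_1 = 5, c_2 = -2.
v(ln 4) = (5)(4^5)(1) + (-2)(4^2)(0) = 5120.

5120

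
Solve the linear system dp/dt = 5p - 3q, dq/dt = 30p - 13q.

p(t) = C_1e^(-4t)sin(3t) - C_2e^(-4t)cos(3t), q(t) = 3C_1e^(-4t)sin(3t) - C_1e^(-4t)cos(3t) - C_2e^(-4t)sin(3t) - 3C_2e^(-4t)cos(3t)

Coefficient matrix A = [[5, -3], [30, -13]].
Characteristic polynomial det(A - λI) = λ^2 + 8λ + 25 = 0.
Eigenvalues λ = -4 ± 3i (complex conjugate pair).
For λ=-4+3i: an eigenvector is (0,-1) - i(1,3) = (0 - i, -1 - 3i).
A real fundamental pair from Re and Im of e^((-4+3i)t)v: X_1 = e^(-4t)(cos(3t)·(0,-1) + sin(3t)·(1,3)), X_2 = e^(-4t)(sin(3t)·(0,-1) - cos(3t)·(1,3)).
General solution: C_1X_1 + C_2X_2.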